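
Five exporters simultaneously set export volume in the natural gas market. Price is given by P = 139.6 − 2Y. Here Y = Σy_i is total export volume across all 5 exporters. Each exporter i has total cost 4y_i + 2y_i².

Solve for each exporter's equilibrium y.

A representative exporter's profit is π_i = y_i(139.6 − 2Y) − 4y_i − 2y_i², with Y = y_i + Σ_{j≠i} y_j.
First-order condition: 135.6 − 8y_i − 2Σ_{j≠i} y_j = 0.
With identical exporters, set every y_j = y: then 135.6 − 8y − 8y = 0, i.e. y = 135.6/16 = 8.475.

8.475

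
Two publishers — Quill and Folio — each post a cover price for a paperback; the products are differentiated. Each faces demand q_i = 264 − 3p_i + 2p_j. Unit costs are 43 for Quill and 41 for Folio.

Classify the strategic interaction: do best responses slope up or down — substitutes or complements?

Quill's profit: π = (p_{Quill} − 43)(264 − 3p_{Quill} + 2p_{Folio}).
∂π/∂p_{Quill} = 393 − 6p_{Quill} + 2p_{Folio} = 0 ⇒ p_{Quill} = 65.5 + (1/3)p_{Folio}.
The best-response slope dp_{Quill}/dp_{Folio} = 1/3 > 0: the reaction function is upward-sloping, so the choices are strategic complements.

strategic complements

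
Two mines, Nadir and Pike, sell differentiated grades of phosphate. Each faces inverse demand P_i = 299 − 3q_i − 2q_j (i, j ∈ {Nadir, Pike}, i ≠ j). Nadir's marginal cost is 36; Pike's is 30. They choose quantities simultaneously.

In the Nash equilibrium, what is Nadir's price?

133.5

Mine Nadir's profit: π = q_{Nadir}(299 − 3q_{Nadir} − 2q_{Pike}) − 36q_{Nadir}.
∂π/∂q_{Nadir} = 263 − 6q_{Nadir} − 2q_{Pike} = 0 ⇒ q_{Nadir} = 263/6 − (1/3)q_{Pike}.
Similarly q_{Pike} = 269/6 − (1/3)q_{Nadir}.
Solving the two reaction functions simultaneously: (1 − (−1/3)(−1/3))q_{Nadir} = 263/6 − (1/3)·(269/6), so (8/9)q_{Nadir} = 260/9 and q_{Nadir} = 32.5.
Then q_{Pike} = 269/6 − (1/3)·32.5 = 34.
P_{Nadir} = 299 − 3·32.5 − 2·34 = 133.5.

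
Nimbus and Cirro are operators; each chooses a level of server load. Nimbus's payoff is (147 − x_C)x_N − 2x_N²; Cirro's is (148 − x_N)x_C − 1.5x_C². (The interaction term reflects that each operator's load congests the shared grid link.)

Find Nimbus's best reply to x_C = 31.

Expanding Nimbus's payoff: 147x_N − x_Cx_N − 2x_N².
∂π/∂x_N = 147 − x_C − 4x_N = 0, so x_N = 36.75 − 0.25x_C.
At x_C = 31: x_N = 36.75 − 0.25·31 = 29.

29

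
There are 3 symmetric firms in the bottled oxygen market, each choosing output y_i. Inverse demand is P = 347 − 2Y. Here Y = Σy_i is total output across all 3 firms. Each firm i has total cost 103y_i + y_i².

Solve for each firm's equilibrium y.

24.4

A representative firm's profit is π_i = y_i(347 − 2Y) − 103y_i − y_i², with Y = y_i + Σ_{j≠i} y_j.
First-order condition: 244 − 6y_i − 2Σ_{j≠i} y_j = 0.
With identical firms, set every y_j = y: then 244 − 6y − 4y = 0, i.e. y = 244/10 = 24.4.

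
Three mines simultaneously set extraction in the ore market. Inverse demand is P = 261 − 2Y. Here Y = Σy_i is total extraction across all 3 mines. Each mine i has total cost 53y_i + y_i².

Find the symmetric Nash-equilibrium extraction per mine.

20.8

A representative mine's profit is π_i = y_i(261 − 2Y) − 53y_i − y_i², with Y = y_i + Σ_{j≠i} y_j.
First-order condition: 208 − 6y_i − 2Σ_{j≠i} y_j = 0.
In a symmetric equilibrium every mine chooses the same y, so Σ_{j≠i} y_j = 2y. The condition becomes 208 − 10y = 0, giving y = 208/10 = 20.8.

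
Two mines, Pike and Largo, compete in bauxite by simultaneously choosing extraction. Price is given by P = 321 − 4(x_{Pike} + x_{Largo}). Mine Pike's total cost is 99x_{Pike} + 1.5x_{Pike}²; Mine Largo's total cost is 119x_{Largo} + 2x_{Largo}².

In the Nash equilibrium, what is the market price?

Mine Pike's profit: π = x_{Pike}(321 − 4(x_{Pike} + x_{Largo})) − 99x_{Pike} − 1.5x_{Pike}².
∂π/∂x_{Pike} = 222 − 11x_{Pike} − 4x_{Largo} = 0, so x_{Pike} = 222/11 − (4/11)x_{Largo}.
For Largo: ∂π/∂x_{Largo} = 202 − 12x_{Largo} − 4x_{Pike} = 0 ⇒ x_{Largo} = 101/6 − (1/3)x_{Pike}.
Plugging x_{Largo} into Pike's best response: x_{Pike} = 222/11 − (4/11)(101/6 − (1/3)x_{Pike}) ⇒ (29/33)x_{Pike} = 464/33, so x_{Pike} = 16.
Then x_{Largo} = 101/6 − (1/3)·16 = 11.5.
Equilibrium price: P = 321 − 4·27.5 = 211.

211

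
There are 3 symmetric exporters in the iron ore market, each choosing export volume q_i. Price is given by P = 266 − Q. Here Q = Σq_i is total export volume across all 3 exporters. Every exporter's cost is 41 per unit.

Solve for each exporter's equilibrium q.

56.25

A representative exporter's profit is π_i = q_i(266 − Q) − 41q_i, with Q = q_i + Σ_{j≠i} q_j.
First-order condition: 225 − 2q_i − Σ_{j≠i} q_j = 0.
In a symmetric equilibrium every exporter chooses the same q, so Σ_{j≠i} q_j = 2q. The condition becomes 225 − 4q = 0, giving q = 225/4 = 56.25.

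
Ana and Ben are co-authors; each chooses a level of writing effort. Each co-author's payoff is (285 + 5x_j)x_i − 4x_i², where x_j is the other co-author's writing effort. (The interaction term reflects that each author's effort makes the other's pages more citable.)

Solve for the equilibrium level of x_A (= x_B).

Ana's payoff is (285 + 5x_B)x_A − 4x_A².
∂π/∂x_A = 285 + 5x_B − 8x_A = 0, so x_A = 35.625 + 0.625x_B.
The game is symmetric, so in equilibrium x_B = x_A: the reaction function gives 0.375x_A = 35.625, hence x_A = 95.

95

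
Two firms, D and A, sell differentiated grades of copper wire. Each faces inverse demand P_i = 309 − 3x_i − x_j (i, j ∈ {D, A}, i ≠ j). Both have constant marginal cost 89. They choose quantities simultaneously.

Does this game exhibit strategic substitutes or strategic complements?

Firm D's profit: π = x_D(309 − 3x_D − x_A) − 89x_D.
∂π/∂x_D = 220 − 6x_D − x_A = 0 ⇒ x_D = 110/3 − (1/6)x_A.
The best-response slope dx_D/dx_A = −1/6 < 0: the reaction function is downward-sloping, so the choices are strategic substitutes.

strategic substitutes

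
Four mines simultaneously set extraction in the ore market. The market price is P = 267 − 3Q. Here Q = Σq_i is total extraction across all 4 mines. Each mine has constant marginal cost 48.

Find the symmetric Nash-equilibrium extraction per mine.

14.6

A representative mine's profit is π_i = q_i(267 − 3Q) − 48q_i, with Q = q_i + Σ_{j≠i} q_j.
First-order condition: 219 − 6q_i − 3Σ_{j≠i} q_j = 0.
Imposing symmetry (q_j = q for all j) turns Σ_{j≠i} q_j into 3q, so 219 = 15q and q = 14.6.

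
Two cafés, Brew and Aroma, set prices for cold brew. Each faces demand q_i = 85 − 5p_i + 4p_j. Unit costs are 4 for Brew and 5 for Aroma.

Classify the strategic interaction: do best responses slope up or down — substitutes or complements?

Brew's profit: π = (p_{Brew} − 4)(85 − 5p_{Brew} + 4p_{Aroma}).
∂π/∂p_{Brew} = 105 − 10p_{Brew} + 4p_{Aroma} = 0 ⇒ p_{Brew} = 10.5 + 0.4p_{Aroma}.
The best-response slope dp_{Brew}/dp_{Aroma} = 0.4 > 0: the reaction function is upward-sloping, so the choices are strategic complements.

strategic complements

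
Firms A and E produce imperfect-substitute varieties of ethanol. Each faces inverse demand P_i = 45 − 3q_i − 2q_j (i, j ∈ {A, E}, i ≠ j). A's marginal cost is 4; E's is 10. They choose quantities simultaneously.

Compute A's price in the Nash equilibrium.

Firm A's profit: π = q_A(45 − 3q_A − 2q_E) − 4q_A.
∂π/∂q_A = 41 − 6q_A − 2q_E = 0 ⇒ q_A = 41/6 − (1/3)q_E.
Similarly q_E = 35/6 − (1/3)q_A.
Solving the two reaction functions simultaneously: (1 − (−1/3)(−1/3))q_A = 41/6 − (1/3)·(35/6), so (8/9)q_A = 44/9 and q_A = 5.5.
Then q_E = 35/6 − (1/3)·5.5 = 4.
P_A = 45 − 3·5.5 − 2·4 = 20.5.

20.5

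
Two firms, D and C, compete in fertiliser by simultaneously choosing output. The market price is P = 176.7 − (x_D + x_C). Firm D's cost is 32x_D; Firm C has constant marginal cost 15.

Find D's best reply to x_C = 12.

66.35

Firm D's profit: π = x_D(176.7 − (x_D + x_C)) − 32x_D.
∂π/∂x_D = 144.7 − 2x_D − x_C = 0, so x_D = 72.35 − 0.5x_C.
At x_C = 12: x_D = 72.35 − 0.5·12 = 66.35.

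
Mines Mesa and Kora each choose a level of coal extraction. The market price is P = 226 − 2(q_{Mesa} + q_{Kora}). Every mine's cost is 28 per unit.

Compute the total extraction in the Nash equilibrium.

Mine Mesa's profit: π = q_{Mesa}(226 − 2(q_{Mesa} + q_{Kora})) − 28q_{Mesa}.
∂π/∂q_{Mesa} = 198 − 4q_{Mesa} − 2q_{Kora} = 0, so q_{Mesa} = 49.5 − 0.5q_{Kora}.
By symmetry q_{Kora} = q_{Mesa}; substituting into the reaction function, 1.5q_{Mesa} = 49.5 and q_{Mesa} = 33.
Total extraction: 33 + 33 = 66.

66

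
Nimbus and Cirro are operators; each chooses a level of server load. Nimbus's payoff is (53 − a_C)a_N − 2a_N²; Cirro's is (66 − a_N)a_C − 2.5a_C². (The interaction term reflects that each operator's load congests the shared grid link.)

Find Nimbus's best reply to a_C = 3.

Expanding Nimbus's payoff: 53a_N − a_Ca_N − 2a_N².
∂π/∂a_N = 53 − a_C − 4a_N = 0, so a_N = 13.25 − 0.25a_C.
At a_C = 3: a_N = 13.25 − 0.25·3 = 12.5.

12.5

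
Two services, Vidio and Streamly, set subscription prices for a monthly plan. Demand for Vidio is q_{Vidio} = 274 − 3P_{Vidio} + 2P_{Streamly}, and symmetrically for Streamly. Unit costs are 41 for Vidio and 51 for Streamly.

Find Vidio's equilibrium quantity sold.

180.375

Vidio's profit: π = (P_{Vidio} − 41)(274 − 3P_{Vidio} + 2P_{Streamly}).
∂π/∂P_{Vidio} = 397 − 6P_{Vidio} + 2P_{Streamly} = 0 ⇒ P_{Vidio} = 397/6 + (1/3)P_{Streamly}.
Similarly P_{Streamly} = 427/6 + (1/3)P_{Vidio}.
Plugging P_{Streamly} into Vidio's best response: P_{Vidio} = 397/6 + (1/3)(427/6 + (1/3)P_{Vidio}) ⇒ (8/9)P_{Vidio} = 809/9, so P_{Vidio} = 101.125.
Then P_{Streamly} = 427/6 + (1/3)·101.125 = 104.875.
q_{Vidio} = 274 − 3·101.125 + 2·104.875 = 180.375.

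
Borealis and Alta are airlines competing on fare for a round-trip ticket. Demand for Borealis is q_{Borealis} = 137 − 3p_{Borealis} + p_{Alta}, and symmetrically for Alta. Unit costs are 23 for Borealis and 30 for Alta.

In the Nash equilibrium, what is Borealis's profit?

Borealis's profit: π = (p_{Borealis} − 23)(137 − 3p_{Borealis} + p_{Alta}).
∂π/∂p_{Borealis} = 206 − 6p_{Borealis} + p_{Alta} = 0 ⇒ p_{Borealis} = 103/3 + (1/6)p_{Alta}.
Similarly p_{Alta} = 227/6 + (1/6)p_{Borealis}.
Substituting the second reaction function into the first: p_{Borealis} = 103/3 + (1/6)(227/6 + (1/6)p_{Borealis}), which gives (35/36)p_{Borealis} = 1463/36 ⇒ p_{Borealis} = 41.8.
Then p_{Alta} = 227/6 + (1/6)·41.8 = 44.8.
q_{Borealis} = 137 − 3·41.8 + 44.8 = 56.4.
Profit = (41.8 − 23)·56.4 = 1060.32.

1060.32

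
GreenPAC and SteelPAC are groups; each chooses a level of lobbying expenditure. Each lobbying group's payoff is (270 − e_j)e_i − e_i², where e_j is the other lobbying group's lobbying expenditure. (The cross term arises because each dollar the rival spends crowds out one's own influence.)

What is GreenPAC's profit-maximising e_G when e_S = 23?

GreenPAC's payoff is (270 − e_S)e_G − e_G².
∂π/∂e_G = 270 − e_S − 2e_G = 0, so e_G = 135 − 0.5e_S.
At e_S = 23: e_G = 135 − 0.5·23 = 123.5.

123.5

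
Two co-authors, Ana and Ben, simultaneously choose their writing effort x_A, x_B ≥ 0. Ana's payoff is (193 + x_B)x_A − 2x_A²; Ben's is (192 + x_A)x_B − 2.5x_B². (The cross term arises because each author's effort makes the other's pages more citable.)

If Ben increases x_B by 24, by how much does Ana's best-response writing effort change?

Expanding Ana's payoff: 193x_A + x_Bx_A − 2x_A².
∂π/∂x_A = 193 + x_B − 4x_A = 0, so x_A = 48.25 + 0.25x_B.
The reaction-function slope is 0.25, so a 24-unit rise in x_B moves x_A by 0.25 × 24 = 6. Ana's best response rises — the actions are strategic complements.

6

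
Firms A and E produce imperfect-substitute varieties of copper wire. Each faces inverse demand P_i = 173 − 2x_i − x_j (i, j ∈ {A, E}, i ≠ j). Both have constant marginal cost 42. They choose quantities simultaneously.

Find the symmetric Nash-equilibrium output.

26.2

Firm A's profit: π = x_A(173 − 2x_A − x_E) − 42x_A.
∂π/∂x_A = 131 − 4x_A − x_E = 0 ⇒ x_A = 32.75 − 0.25x_E.
By symmetry x_E = x_A; substituting into the reaction function, 1.25x_A = 32.75 and x_A = 26.2.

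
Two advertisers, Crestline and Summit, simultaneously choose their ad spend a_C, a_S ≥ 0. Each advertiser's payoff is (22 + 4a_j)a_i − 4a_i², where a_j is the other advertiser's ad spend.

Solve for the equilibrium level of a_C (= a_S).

Crestline's payoff is (22 + 4a_S)a_C − 4a_C².
∂π/∂a_C = 22 + 4a_S − 8a_C = 0, so a_C = 2.75 + 0.5a_S.
Setting a_C = a_S in the reaction function: a_C = 2.75 + 0.5a_C, so a_C = 2.75 / 0.5 = 5.5.

5.5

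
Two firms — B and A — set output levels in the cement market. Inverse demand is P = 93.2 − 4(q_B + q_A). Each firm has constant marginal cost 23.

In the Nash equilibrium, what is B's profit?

Firm B's profit: π = q_B(93.2 − 4(q_B + q_A)) − 23q_B.
∂π/∂q_B = 70.2 − 8q_B − 4q_A = 0, so q_B = 8.775 − 0.5q_A.
By symmetry q_A = q_B; substituting into the reaction function, 1.5q_B = 8.775 and q_B = 5.85.
Price P = 93.2 − 4·11.7 = 46.4.
B's profit: (46.4 − 23)·5.85 = 136.89.

136.89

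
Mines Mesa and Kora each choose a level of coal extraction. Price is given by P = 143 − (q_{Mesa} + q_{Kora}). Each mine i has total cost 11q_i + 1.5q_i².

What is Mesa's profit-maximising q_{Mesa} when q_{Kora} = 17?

Mine Mesa's profit: π = q_{Mesa}(143 − (q_{Mesa} + q_{Kora})) − 11q_{Mesa} − 1.5q_{Mesa}².
∂π/∂q_{Mesa} = 132 − 5q_{Mesa} − q_{Kora} = 0, so q_{Mesa} = 26.4 − 0.2q_{Kora}.
At q_{Kora} = 17: q_{Mesa} = 26.4 − 0.2·17 = 23.

23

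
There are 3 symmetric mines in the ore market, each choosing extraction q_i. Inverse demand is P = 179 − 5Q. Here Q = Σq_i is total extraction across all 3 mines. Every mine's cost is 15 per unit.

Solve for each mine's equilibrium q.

8.2

A representative mine's profit is π_i = q_i(179 − 5Q) − 15q_i, with Q = q_i + Σ_{j≠i} q_j.
First-order condition: 164 − 10q_i − 5Σ_{j≠i} q_j = 0.
Imposing symmetry (q_j = q for all j) turns Σ_{j≠i} q_j into 2q, so 164 = 20q and q = 8.2.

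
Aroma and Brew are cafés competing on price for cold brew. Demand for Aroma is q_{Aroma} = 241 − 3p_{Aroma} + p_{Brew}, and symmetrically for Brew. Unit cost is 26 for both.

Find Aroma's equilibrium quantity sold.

113.4

Aroma's profit: π = (p_{Aroma} − 26)(241 − 3p_{Aroma} + p_{Brew}).
∂π/∂p_{Aroma} = 319 − 6p_{Aroma} + p_{Brew} = 0 ⇒ p_{Aroma} = 319/6 + (1/6)p_{Brew}.
The game is symmetric, so in equilibrium p_{Brew} = p_{Aroma}: the reaction function gives (5/6)p_{Aroma} = 319/6, hence p_{Aroma} = 63.8.
q_{Aroma} = 241 − 3·63.8 + 63.8 = 113.4.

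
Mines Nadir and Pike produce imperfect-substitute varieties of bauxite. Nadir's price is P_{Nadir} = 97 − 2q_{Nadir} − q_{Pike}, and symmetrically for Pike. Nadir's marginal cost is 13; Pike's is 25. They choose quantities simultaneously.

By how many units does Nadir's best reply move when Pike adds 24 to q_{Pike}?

Mine Nadir's profit: π = q_{Nadir}(97 − 2q_{Nadir} − q_{Pike}) − 13q_{Nadir}.
∂π/∂q_{Nadir} = 84 − 4q_{Nadir} − q_{Pike} = 0 ⇒ q_{Nadir} = 21 − 0.25q_{Pike}.
The reaction-function slope is −0.25, so a 24-unit rise in q_{Pike} moves q_{Nadir} by −0.25 × 24 = −6. Nadir's best response falls — the actions are strategic substitutes.

-6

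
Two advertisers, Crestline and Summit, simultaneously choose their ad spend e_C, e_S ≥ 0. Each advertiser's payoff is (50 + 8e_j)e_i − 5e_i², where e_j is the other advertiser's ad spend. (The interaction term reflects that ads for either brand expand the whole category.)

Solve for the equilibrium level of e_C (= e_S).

25

Crestline's payoff is (50 + 8e_S)e_C − 5e_C².
∂π/∂e_C = 50 + 8e_S − 10e_C = 0, so e_C = 5 + 0.8e_S.
The game is symmetric, so in equilibrium e_S = e_C: the reaction function gives 0.2e_C = 5, hence e_C = 25.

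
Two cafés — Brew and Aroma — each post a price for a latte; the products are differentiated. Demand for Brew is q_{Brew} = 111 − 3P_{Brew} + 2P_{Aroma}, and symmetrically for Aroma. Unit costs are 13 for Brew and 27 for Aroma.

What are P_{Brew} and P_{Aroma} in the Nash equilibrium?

Brew's profit: π = (P_{Brew} − 13)(111 − 3P_{Brew} + 2P_{Aroma}).
∂π/∂P_{Brew} = 150 − 6P_{Brew} + 2P_{Aroma} = 0 ⇒ P_{Brew} = 25 + (1/3)P_{Aroma}.
Similarly P_{Aroma} = 32 + (1/3)P_{Brew}.
Solving the two reaction functions simultaneously: (1 − (1/3)(1/3))P_{Brew} = 25 + (1/3)·32, so (8/9)P_{Brew} = 107/3 and P_{Brew} = 40.125.
Then P_{Aroma} = 32 + (1/3)·40.125 = 45.375.

40.125, 45.375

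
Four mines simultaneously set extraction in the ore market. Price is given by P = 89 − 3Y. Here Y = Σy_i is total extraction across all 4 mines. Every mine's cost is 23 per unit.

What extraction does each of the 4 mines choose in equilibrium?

A representative mine's profit is π_i = y_i(89 − 3Y) − 23y_i, with Y = y_i + Σ_{j≠i} y_j.
First-order condition: 66 − 6y_i − 3Σ_{j≠i} y_j = 0.
Imposing symmetry (y_j = y for all j) turns Σ_{j≠i} y_j into 3y, so 66 = 15y and y = 4.4.

4.4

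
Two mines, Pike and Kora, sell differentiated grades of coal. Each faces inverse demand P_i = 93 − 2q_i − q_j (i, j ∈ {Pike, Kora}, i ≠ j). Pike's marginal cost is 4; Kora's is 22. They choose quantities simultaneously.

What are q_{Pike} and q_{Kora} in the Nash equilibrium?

Mine Pike's profit: π = q_{Pike}(93 − 2q_{Pike} − q_{Kora}) − 4q_{Pike}.
∂π/∂q_{Pike} = 89 − 4q_{Pike} − q_{Kora} = 0 ⇒ q_{Pike} = 22.25 − 0.25q_{Kora}.
Similarly q_{Kora} = 17.75 − 0.25q_{Pike}.
Substituting the second reaction function into the first: q_{Pike} = 22.25 − 0.25(17.75 − 0.25q_{Pike}), which gives 0.9375q_{Pike} = 17.8125 ⇒ q_{Pike} = 19.
Then q_{Kora} = 17.75 − 0.25·19 = 13.

19, 13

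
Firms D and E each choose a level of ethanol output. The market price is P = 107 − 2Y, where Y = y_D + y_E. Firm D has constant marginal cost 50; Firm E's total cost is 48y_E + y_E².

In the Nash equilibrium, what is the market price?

Firm D's profit: π = y_D(107 − 2(y_D + y_E)) − 50y_D.
∂π/∂y_D = 57 − 4y_D − 2y_E = 0, so y_D = 14.25 − 0.5y_E.
For E: ∂π/∂y_E = 59 − 6y_E − 2y_D = 0 ⇒ y_E = 59/6 − (1/3)y_D.
Substituting the second reaction function into the first: y_D = 14.25 − 0.5(59/6 − (1/3)y_D), which gives (5/6)y_D = 28/3 ⇒ y_D = 11.2.
Then y_E = 59/6 − (1/3)·11.2 = 6.1.
Equilibrium price: P = 107 − 2·17.3 = 72.4.

72.4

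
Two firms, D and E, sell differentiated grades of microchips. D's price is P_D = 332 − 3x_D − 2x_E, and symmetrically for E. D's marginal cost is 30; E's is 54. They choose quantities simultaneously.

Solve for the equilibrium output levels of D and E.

Firm D's profit: π = x_D(332 − 3x_D − 2x_E) − 30x_D.
∂π/∂x_D = 302 − 6x_D − 2x_E = 0 ⇒ x_D = 151/3 − (1/3)x_E.
Similarly x_E = 139/3 − (1/3)x_D.
Substituting the second reaction function into the first: x_D = 151/3 − (1/3)(139/3 − (1/3)x_D), which gives (8/9)x_D = 314/9 ⇒ x_D = 39.25.
Then x_E = 139/3 − (1/3)·39.25 = 33.25.

39.25, 33.25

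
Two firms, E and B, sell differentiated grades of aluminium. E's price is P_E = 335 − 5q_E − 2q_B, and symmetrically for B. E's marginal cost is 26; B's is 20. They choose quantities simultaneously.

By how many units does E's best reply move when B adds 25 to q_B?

-5

Firm E's profit: π = q_E(335 − 5q_E − 2q_B) − 26q_E.
∂π/∂q_E = 309 − 10q_E − 2q_B = 0 ⇒ q_E = 30.9 − 0.2q_B.
The reaction-function slope is −0.2, so a 25-unit rise in q_B moves q_E by −0.2 × 25 = −5. E's best response falls — the actions are strategic substitutes.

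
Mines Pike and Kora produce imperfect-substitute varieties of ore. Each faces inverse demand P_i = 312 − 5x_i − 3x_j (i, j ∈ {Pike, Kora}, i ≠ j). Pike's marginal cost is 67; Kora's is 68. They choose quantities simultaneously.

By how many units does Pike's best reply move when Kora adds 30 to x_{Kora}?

Mine Pike's profit: π = x_{Pike}(312 − 5x_{Pike} − 3x_{Kora}) − 67x_{Pike}.
∂π/∂x_{Pike} = 245 − 10x_{Pike} − 3x_{Kora} = 0 ⇒ x_{Pike} = 24.5 − 0.3x_{Kora}.
The reaction-function slope is −0.3, so a 30-unit rise in x_{Kora} moves x_{Pike} by −0.3 × 30 = −9. Pike's best response falls — the actions are strategic substitutes.

-9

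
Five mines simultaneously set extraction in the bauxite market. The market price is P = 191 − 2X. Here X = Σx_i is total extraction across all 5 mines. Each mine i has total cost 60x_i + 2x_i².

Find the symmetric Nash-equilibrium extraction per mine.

8.1875

A representative mine's profit is π_i = x_i(191 − 2X) − 60x_i − 2x_i², with X = x_i + Σ_{j≠i} x_j.
First-order condition: 131 − 8x_i − 2Σ_{j≠i} x_j = 0.
With identical mines, set every x_j = x: then 131 − 8x − 8x = 0, i.e. x = 131/16 = 8.1875.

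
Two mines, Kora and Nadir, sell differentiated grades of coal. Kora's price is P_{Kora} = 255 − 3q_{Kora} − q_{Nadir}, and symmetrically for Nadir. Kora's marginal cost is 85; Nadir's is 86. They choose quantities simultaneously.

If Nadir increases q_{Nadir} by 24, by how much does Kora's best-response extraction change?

Mine Kora's profit: π = q_{Kora}(255 − 3q_{Kora} − q_{Nadir}) − 85q_{Kora}.
∂π/∂q_{Kora} = 170 − 6q_{Kora} − q_{Nadir} = 0 ⇒ q_{Kora} = 85/3 − (1/6)q_{Nadir}.
The reaction-function slope is −1/6, so a 24-unit rise in q_{Nadir} moves q_{Kora} by −1/6 × 24 = −4. Kora's best response falls — the actions are strategic substitutes.

-4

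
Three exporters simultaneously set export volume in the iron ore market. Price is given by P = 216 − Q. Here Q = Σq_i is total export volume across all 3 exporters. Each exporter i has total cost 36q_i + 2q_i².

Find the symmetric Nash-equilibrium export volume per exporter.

22.5

A representative exporter's profit is π_i = q_i(216 − Q) − 36q_i − 2q_i², with Q = q_i + Σ_{j≠i} q_j.
First-order condition: 180 − 6q_i − Σ_{j≠i} q_j = 0.
With identical exporters, set every q_j = q: then 180 − 6q − 2q = 0, i.e. q = 180/8 = 22.5.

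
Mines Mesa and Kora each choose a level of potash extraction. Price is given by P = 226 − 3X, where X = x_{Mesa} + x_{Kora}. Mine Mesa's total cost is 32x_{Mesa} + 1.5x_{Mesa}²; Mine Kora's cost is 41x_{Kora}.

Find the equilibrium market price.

113.2

Mine Mesa's profit: π = x_{Mesa}(226 − 3(x_{Mesa} + x_{Kora})) − 32x_{Mesa} − 1.5x_{Mesa}².
∂π/∂x_{Mesa} = 194 − 9x_{Mesa} − 3x_{Kora} = 0, so x_{Mesa} = 194/9 − (1/3)x_{Kora}.
For Kora: ∂π/∂x_{Kora} = 185 − 6x_{Kora} − 3x_{Mesa} = 0 ⇒ x_{Kora} = 185/6 − 0.5x_{Mesa}.
Plugging x_{Kora} into Mesa's best response: x_{Mesa} = 194/9 − (1/3)(185/6 − 0.5x_{Mesa}) ⇒ (5/6)x_{Mesa} = 203/18, so x_{Mesa} = 203/15.
Then x_{Kora} = 185/6 − 0.5·(203/15) = 361/15.
Equilibrium price: P = 226 − 3·37.6 = 113.2.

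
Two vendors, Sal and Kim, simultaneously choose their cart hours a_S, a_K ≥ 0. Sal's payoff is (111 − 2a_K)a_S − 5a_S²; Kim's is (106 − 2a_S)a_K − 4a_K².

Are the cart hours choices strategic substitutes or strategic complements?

Expanding Sal's payoff: 111a_S − 2a_Ka_S − 5a_S².
∂π/∂a_S = 111 − 2a_K − 10a_S = 0, so a_S = 11.1 − 0.2a_K.
The best-response slope da_S/da_K = −0.2 < 0: the reaction function is downward-sloping, so the choices are strategic substitutes.

strategic substitutes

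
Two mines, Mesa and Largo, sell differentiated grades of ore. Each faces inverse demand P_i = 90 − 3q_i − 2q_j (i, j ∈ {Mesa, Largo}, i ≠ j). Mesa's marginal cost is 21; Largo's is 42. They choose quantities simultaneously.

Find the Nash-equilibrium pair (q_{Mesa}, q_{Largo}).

9.9375, 4.6875

Mine Mesa's profit: π = q_{Mesa}(90 − 3q_{Mesa} − 2q_{Largo}) − 21q_{Mesa}.
∂π/∂q_{Mesa} = 69 − 6q_{Mesa} − 2q_{Largo} = 0 ⇒ q_{Mesa} = 11.5 − (1/3)q_{Largo}.
Similarly q_{Largo} = 8 − (1/3)q_{Mesa}.
Substituting the second reaction function into the first: q_{Mesa} = 11.5 − (1/3)(8 − (1/3)q_{Mesa}), which gives (8/9)q_{Mesa} = 53/6 ⇒ q_{Mesa} = 9.9375.
Then q_{Largo} = 8 − (1/3)·9.9375 = 4.6875.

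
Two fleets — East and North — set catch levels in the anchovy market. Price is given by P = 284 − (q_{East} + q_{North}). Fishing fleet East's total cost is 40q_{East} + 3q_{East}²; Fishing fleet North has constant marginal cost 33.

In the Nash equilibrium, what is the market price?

150.6

Fishing fleet East's profit: π = q_{East}(284 − (q_{East} + q_{North})) − 40q_{East} − 3q_{East}².
∂π/∂q_{East} = 244 − 8q_{East} − q_{North} = 0, so q_{East} = 30.5 − 0.125q_{North}.
For North: ∂π/∂q_{North} = 251 − 2q_{North} − q_{East} = 0 ⇒ q_{North} = 125.5 − 0.5q_{East}.
Solving the two reaction functions simultaneously: (1 − (−0.125)(−0.5))q_{East} = 30.5 − 0.125·125.5, so 0.9375q_{East} = 14.8125 and q_{East} = 15.8.
Then q_{North} = 125.5 − 0.5·15.8 = 117.6.
Equilibrium price: P = 284 − 133.4 = 150.6.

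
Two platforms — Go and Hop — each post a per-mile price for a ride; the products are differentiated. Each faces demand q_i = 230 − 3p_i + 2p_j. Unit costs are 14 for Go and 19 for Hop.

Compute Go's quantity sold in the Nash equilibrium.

164.8125

Go's profit: π = (p_{Go} − 14)(230 − 3p_{Go} + 2p_{Hop}).
∂π/∂p_{Go} = 272 − 6p_{Go} + 2p_{Hop} = 0 ⇒ p_{Go} = 136/3 + (1/3)p_{Hop}.
Similarly p_{Hop} = 287/6 + (1/3)p_{Go}.
Substituting the second reaction function into the first: p_{Go} = 136/3 + (1/3)(287/6 + (1/3)p_{Go}), which gives (8/9)p_{Go} = 1103/18 ⇒ p_{Go} = 68.9375.
Then p_{Hop} = 287/6 + (1/3)·68.9375 = 70.8125.
q_{Go} = 230 − 3·68.9375 + 2·70.8125 = 164.8125.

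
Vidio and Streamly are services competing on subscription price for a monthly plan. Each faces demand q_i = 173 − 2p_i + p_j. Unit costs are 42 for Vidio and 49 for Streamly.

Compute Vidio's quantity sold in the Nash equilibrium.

Vidio's profit: π = (p_{Vidio} − 42)(173 − 2p_{Vidio} + p_{Streamly}).
∂π/∂p_{Vidio} = 257 − 4p_{Vidio} + p_{Streamly} = 0 ⇒ p_{Vidio} = 64.25 + 0.25p_{Streamly}.
Similarly p_{Streamly} = 67.75 + 0.25p_{Vidio}.
Plugging p_{Streamly} into Vidio's best response: p_{Vidio} = 64.25 + 0.25(67.75 + 0.25p_{Vidio}) ⇒ 0.9375p_{Vidio} = 81.1875, so p_{Vidio} = 86.6.
Then p_{Streamly} = 67.75 + 0.25·86.6 = 89.4.
q_{Vidio} = 173 − 2·86.6 + 89.4 = 89.2.

89.2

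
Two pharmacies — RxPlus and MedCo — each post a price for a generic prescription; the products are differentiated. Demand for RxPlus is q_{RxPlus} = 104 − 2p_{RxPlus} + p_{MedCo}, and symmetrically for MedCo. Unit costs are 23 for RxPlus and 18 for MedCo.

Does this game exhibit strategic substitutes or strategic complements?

RxPlus's profit: π = (p_{RxPlus} − 23)(104 − 2p_{RxPlus} + p_{MedCo}).
∂π/∂p_{RxPlus} = 150 − 4p_{RxPlus} + p_{MedCo} = 0 ⇒ p_{RxPlus} = 37.5 + 0.25p_{MedCo}.
The best-response slope dp_{RxPlus}/dp_{MedCo} = 0.25 > 0: the reaction function is upward-sloping, so the choices are strategic complements.

strategic complements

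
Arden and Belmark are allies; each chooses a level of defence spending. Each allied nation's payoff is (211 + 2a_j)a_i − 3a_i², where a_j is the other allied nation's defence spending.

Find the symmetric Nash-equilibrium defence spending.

Arden's payoff is (211 + 2a_B)a_A − 3a_A².
∂π/∂a_A = 211 + 2a_B − 6a_A = 0, so a_A = 211/6 + (1/3)a_B.
The game is symmetric, so in equilibrium a_B = a_A: the reaction function gives (2/3)a_A = 211/6, hence a_A = 52.75.

52.75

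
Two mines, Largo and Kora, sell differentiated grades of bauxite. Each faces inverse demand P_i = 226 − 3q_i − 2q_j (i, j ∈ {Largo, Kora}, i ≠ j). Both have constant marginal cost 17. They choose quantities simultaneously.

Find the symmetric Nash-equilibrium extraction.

Mine Largo's profit: π = q_{Largo}(226 − 3q_{Largo} − 2q_{Kora}) − 17q_{Largo}.
∂π/∂q_{Largo} = 209 − 6q_{Largo} − 2q_{Kora} = 0 ⇒ q_{Largo} = 209/6 − (1/3)q_{Kora}.
By symmetry q_{Kora} = q_{Largo}; substituting into the reaction function, (4/3)q_{Largo} = 209/6 and q_{Largo} = 26.125.

26.125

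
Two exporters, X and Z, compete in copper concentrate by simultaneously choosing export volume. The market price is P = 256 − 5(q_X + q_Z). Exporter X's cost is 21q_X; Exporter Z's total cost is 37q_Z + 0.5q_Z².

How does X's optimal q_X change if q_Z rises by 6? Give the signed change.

-3

Exporter X's profit: π = q_X(256 − 5(q_X + q_Z)) − 21q_X.
∂π/∂q_X = 235 − 10q_X − 5q_Z = 0, so q_X = 23.5 − 0.5q_Z.
The reaction-function slope is −0.5, so a 6-unit rise in q_Z moves q_X by −0.5 × 6 = −3. X's best response falls — the actions are strategic substitutes.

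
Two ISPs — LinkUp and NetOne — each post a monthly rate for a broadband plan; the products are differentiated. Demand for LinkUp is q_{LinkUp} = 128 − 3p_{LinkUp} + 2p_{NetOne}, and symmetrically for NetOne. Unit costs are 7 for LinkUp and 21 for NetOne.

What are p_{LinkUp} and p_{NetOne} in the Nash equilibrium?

39.875, 45.125

LinkUp's profit: π = (p_{LinkUp} − 7)(128 − 3p_{LinkUp} + 2p_{NetOne}).
∂π/∂p_{LinkUp} = 149 − 6p_{LinkUp} + 2p_{NetOne} = 0 ⇒ p_{LinkUp} = 149/6 + (1/3)p_{NetOne}.
Similarly p_{NetOne} = 191/6 + (1/3)p_{LinkUp}.
Substituting the second reaction function into the first: p_{LinkUp} = 149/6 + (1/3)(191/6 + (1/3)p_{LinkUp}), which gives (8/9)p_{LinkUp} = 319/9 ⇒ p_{LinkUp} = 39.875.
Then p_{NetOne} = 191/6 + (1/3)·39.875 = 45.125.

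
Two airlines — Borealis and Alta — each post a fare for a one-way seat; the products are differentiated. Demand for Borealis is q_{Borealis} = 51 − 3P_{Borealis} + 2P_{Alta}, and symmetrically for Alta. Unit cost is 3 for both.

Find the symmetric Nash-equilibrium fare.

Borealis's profit: π = (P_{Borealis} − 3)(51 − 3P_{Borealis} + 2P_{Alta}).
∂π/∂P_{Borealis} = 60 − 6P_{Borealis} + 2P_{Alta} = 0 ⇒ P_{Borealis} = 10 + (1/3)P_{Alta}.
The game is symmetric, so in equilibrium P_{Alta} = P_{Borealis}: the reaction function gives (2/3)P_{Borealis} = 10, hence P_{Borealis} = 15.

15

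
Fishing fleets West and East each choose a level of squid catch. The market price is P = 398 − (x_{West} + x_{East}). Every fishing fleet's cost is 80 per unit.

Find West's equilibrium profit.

11236

Fishing fleet West's profit: π = x_{West}(398 − (x_{West} + x_{East})) − 80x_{West}.
∂π/∂x_{West} = 318 − 2x_{West} − x_{East} = 0, so x_{West} = 159 − 0.5x_{East}.
The game is symmetric, so in equilibrium x_{East} = x_{West}: the reaction function gives 1.5x_{West} = 159, hence x_{West} = 106.
Price P = 398 − 212 = 186.
West's profit: (186 − 80)·106 = 11236.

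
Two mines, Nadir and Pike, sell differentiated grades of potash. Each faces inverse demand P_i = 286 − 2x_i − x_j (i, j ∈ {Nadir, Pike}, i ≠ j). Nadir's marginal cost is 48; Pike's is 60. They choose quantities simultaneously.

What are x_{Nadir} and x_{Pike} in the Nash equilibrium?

Mine Nadir's profit: π = x_{Nadir}(286 − 2x_{Nadir} − x_{Pike}) − 48x_{Nadir}.
∂π/∂x_{Nadir} = 238 − 4x_{Nadir} − x_{Pike} = 0 ⇒ x_{Nadir} = 59.5 − 0.25x_{Pike}.
Similarly x_{Pike} = 56.5 − 0.25x_{Nadir}.
Solving the two reaction functions simultaneously: (1 − (−0.25)(−0.25))x_{Nadir} = 59.5 − 0.25·56.5, so 0.9375x_{Nadir} = 45.375 and x_{Nadir} = 48.4.
Then x_{Pike} = 56.5 − 0.25·48.4 = 44.4.

48.4, 44.4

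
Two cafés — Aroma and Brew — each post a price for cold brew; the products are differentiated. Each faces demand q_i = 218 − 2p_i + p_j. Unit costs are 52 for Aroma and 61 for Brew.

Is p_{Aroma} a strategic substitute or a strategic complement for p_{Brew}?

strategic complements

Aroma's profit: π = (p_{Aroma} − 52)(218 − 2p_{Aroma} + p_{Brew}).
∂π/∂p_{Aroma} = 322 − 4p_{Aroma} + p_{Brew} = 0 ⇒ p_{Aroma} = 80.5 + 0.25p_{Brew}.
The best-response slope dp_{Aroma}/dp_{Brew} = 0.25 > 0: the reaction function is upward-sloping, so the choices are strategic complements.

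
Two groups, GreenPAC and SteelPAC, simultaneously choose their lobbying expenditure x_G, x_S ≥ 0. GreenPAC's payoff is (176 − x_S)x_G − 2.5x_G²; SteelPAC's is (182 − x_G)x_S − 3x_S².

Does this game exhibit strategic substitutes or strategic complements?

Expanding GreenPAC's payoff: 176x_G − x_Sx_G − 2.5x_G².
∂π/∂x_G = 176 − x_S − 5x_G = 0, so x_G = 35.2 − 0.2x_S.
The best-response slope dx_G/dx_S = −0.2 < 0: the reaction function is downward-sloping, so the choices are strategic substitutes.

strategic substitutes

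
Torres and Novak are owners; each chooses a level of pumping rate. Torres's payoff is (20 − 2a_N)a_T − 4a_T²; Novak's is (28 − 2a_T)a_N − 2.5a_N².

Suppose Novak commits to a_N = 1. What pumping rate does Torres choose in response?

Expanding Torres's payoff: 20a_T − 2a_Na_T − 4a_T².
∂π/∂a_T = 20 − 2a_N − 8a_T = 0, so a_T = 2.5 − 0.25a_N.
At a_N = 1: a_T = 2.5 − 0.25·1 = 2.25.

2.25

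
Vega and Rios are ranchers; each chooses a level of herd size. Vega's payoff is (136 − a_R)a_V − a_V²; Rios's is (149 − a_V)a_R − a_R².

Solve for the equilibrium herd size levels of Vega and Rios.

41, 54

Expanding Vega's payoff: 136a_V − a_Ra_V − a_V².
∂π/∂a_V = 136 − a_R − 2a_V = 0, so a_V = 68 − 0.5a_R.
Likewise for Rios: a_R = 74.5 − 0.5a_V.
Plugging a_R into Vega's best response: a_V = 68 − 0.5(74.5 − 0.5a_V) ⇒ 0.75a_V = 30.75, so a_V = 41.
Then a_R = 74.5 − 0.5·41 = 54.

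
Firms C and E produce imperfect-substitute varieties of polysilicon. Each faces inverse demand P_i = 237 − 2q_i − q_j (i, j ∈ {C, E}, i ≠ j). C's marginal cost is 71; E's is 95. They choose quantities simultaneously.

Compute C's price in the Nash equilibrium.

140.6

Firm C's profit: π = q_C(237 − 2q_C − q_E) − 71q_C.
∂π/∂q_C = 166 − 4q_C − q_E = 0 ⇒ q_C = 41.5 − 0.25q_E.
Similarly q_E = 35.5 − 0.25q_C.
Plugging q_E into C's best response: q_C = 41.5 − 0.25(35.5 − 0.25q_C) ⇒ 0.9375q_C = 32.625, so q_C = 34.8.
Then q_E = 35.5 − 0.25·34.8 = 26.8.
P_C = 237 − 2·34.8 − 26.8 = 140.6.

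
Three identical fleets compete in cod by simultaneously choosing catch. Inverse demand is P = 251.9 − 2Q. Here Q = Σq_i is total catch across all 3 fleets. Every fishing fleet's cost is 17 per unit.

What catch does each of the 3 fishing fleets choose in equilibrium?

29.3625

A representative fishing fleet's profit is π_i = q_i(251.9 − 2Q) − 17q_i, with Q = q_i + Σ_{j≠i} q_j.
First-order condition: 234.9 − 4q_i − 2Σ_{j≠i} q_j = 0.
With identical fishing fleets, set every q_j = q: then 234.9 − 4q − 4q = 0, i.e. q = 234.9/8 = 29.3625.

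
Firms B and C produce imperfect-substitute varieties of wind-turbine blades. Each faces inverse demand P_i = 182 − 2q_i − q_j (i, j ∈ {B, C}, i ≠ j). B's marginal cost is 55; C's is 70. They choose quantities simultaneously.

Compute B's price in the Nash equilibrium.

107.8

Firm B's profit: π = q_B(182 − 2q_B − q_C) − 55q_B.
∂π/∂q_B = 127 − 4q_B − q_C = 0 ⇒ q_B = 31.75 − 0.25q_C.
Similarly q_C = 28 − 0.25q_B.
Plugging q_C into B's best response: q_B = 31.75 − 0.25(28 − 0.25q_B) ⇒ 0.9375q_B = 24.75, so q_B = 26.4.
Then q_C = 28 − 0.25·26.4 = 21.4.
P_B = 182 − 2·26.4 − 21.4 = 107.8.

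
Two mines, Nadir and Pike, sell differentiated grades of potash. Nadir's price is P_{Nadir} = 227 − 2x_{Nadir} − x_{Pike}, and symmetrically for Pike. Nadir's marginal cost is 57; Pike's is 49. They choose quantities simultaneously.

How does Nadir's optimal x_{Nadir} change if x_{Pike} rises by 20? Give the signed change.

Mine Nadir's profit: π = x_{Nadir}(227 − 2x_{Nadir} − x_{Pike}) − 57x_{Nadir}.
∂π/∂x_{Nadir} = 170 − 4x_{Nadir} − x_{Pike} = 0 ⇒ x_{Nadir} = 42.5 − 0.25x_{Pike}.
The reaction-function slope is −0.25, so a 20-unit rise in x_{Pike} moves x_{Nadir} by −0.25 × 20 = −5. Nadir's best response falls — the actions are strategic substitutes.

-5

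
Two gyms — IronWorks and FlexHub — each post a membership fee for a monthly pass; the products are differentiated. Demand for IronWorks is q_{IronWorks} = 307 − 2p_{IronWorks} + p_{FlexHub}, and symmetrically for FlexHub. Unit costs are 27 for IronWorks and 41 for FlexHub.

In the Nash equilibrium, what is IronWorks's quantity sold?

IronWorks's profit: π = (p_{IronWorks} − 27)(307 − 2p_{IronWorks} + p_{FlexHub}).
∂π/∂p_{IronWorks} = 361 − 4p_{IronWorks} + p_{FlexHub} = 0 ⇒ p_{IronWorks} = 90.25 + 0.25p_{FlexHub}.
Similarly p_{FlexHub} = 97.25 + 0.25p_{IronWorks}.
Plugging p_{FlexHub} into IronWorks's best response: p_{IronWorks} = 90.25 + 0.25(97.25 + 0.25p_{IronWorks}) ⇒ 0.9375p_{IronWorks} = 114.5625, so p_{IronWorks} = 122.2.
Then p_{FlexHub} = 97.25 + 0.25·122.2 = 127.8.
q_{IronWorks} = 307 − 2·122.2 + 127.8 = 190.4.

190.4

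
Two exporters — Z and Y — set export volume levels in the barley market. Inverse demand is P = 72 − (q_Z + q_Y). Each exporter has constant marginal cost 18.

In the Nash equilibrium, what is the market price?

Exporter Z's profit: π = q_Z(72 − (q_Z + q_Y)) − 18q_Z.
∂π/∂q_Z = 54 − 2q_Z − q_Y = 0, so q_Z = 27 − 0.5q_Y.
The game is symmetric, so in equilibrium q_Y = q_Z: the reaction function gives 1.5q_Z = 27, hence q_Z = 18.
Equilibrium price: P = 72 − 36 = 36.

36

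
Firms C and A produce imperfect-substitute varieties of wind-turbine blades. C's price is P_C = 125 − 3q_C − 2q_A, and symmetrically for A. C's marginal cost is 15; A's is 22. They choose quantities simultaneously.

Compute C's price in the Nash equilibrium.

Firm C's profit: π = q_C(125 − 3q_C − 2q_A) − 15q_C.
∂π/∂q_C = 110 − 6q_C − 2q_A = 0 ⇒ q_C = 55/3 − (1/3)q_A.
Similarly q_A = 103/6 − (1/3)q_C.
Solving the two reaction functions simultaneously: (1 − (−1/3)(−1/3))q_C = 55/3 − (1/3)·(103/6), so (8/9)q_C = 227/18 and q_C = 14.1875.
Then q_A = 103/6 − (1/3)·14.1875 = 12.4375.
P_C = 125 − 3·14.1875 − 2·12.4375 = 57.5625.

57.5625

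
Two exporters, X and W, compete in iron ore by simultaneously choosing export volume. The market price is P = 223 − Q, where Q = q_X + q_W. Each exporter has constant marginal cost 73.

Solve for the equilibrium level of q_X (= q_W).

Exporter X's profit: π = q_X(223 − (q_X + q_W)) − 73q_X.
∂π/∂q_X = 150 − 2q_X − q_W = 0, so q_X = 75 − 0.5q_W.
By symmetry q_W = q_X; substituting into the reaction function, 1.5q_X = 75 and q_X = 50.

50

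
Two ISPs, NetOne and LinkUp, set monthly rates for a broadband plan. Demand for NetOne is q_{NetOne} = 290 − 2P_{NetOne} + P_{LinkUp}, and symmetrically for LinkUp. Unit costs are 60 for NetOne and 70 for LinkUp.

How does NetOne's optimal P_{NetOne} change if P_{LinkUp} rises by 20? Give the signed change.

5

NetOne's profit: π = (P_{NetOne} − 60)(290 − 2P_{NetOne} + P_{LinkUp}).
∂π/∂P_{NetOne} = 410 − 4P_{NetOne} + P_{LinkUp} = 0 ⇒ P_{NetOne} = 102.5 + 0.25P_{LinkUp}.
The reaction-function slope is 0.25, so a 20-unit rise in P_{LinkUp} moves P_{NetOne} by 0.25 × 20 = 5. NetOne's best response rises — the actions are strategic complements.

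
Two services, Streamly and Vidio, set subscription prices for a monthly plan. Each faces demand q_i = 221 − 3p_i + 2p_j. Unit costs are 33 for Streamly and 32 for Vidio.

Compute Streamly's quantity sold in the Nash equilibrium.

Streamly's profit: π = (p_{Streamly} − 33)(221 − 3p_{Streamly} + 2p_{Vidio}).
∂π/∂p_{Streamly} = 320 − 6p_{Streamly} + 2p_{Vidio} = 0 ⇒ p_{Streamly} = 160/3 + (1/3)p_{Vidio}.
Similarly p_{Vidio} = 317/6 + (1/3)p_{Streamly}.
Solving the two reaction functions simultaneously: (1 − (1/3)(1/3))p_{Streamly} = 160/3 + (1/3)·(317/6), so (8/9)p_{Streamly} = 1277/18 and p_{Streamly} = 79.8125.
Then p_{Vidio} = 317/6 + (1/3)·79.8125 = 79.4375.
q_{Streamly} = 221 − 3·79.8125 + 2·79.4375 = 140.4375.

140.4375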